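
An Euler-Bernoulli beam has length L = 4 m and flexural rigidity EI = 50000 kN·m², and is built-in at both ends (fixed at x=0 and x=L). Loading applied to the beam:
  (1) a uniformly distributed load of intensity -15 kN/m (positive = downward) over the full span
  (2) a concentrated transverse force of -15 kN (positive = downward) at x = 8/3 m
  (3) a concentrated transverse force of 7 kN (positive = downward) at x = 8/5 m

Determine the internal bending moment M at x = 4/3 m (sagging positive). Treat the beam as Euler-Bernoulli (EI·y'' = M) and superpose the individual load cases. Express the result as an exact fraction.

M(4/3) = -18196/3375 kN·m

Load 1 — uniform load w=-15 kN/m over full span:
  M_1 = wLx/2 - wL²/12 - wx²/2 = (-15)·4·(4/3)/2 - (-15)·4²/12 - (-15)·(4/3)²/2 = -20/3 kN·m
Load 2 — point force P=-15 kN at a=8/3 m (b=L-a=4/3):
  M_2 = Pb²(3a+b)x/L³ - Pab²/L²  [x≤a] = (-15)·(4/3)²·(3·(8/3)+(4/3))·(4/3)/4³ - (-15)·(8/3)·(4/3)²/4² = -20/27 kN·m
Load 3 — point force P=7 kN at a=8/5 m (b=L-a=12/5):
  M_3 = Pb²(3a+b)x/L³ - Pab²/L²  [x≤a] = 7·(12/5)²·(3·(8/5)+(12/5))·(4/3)/4³ - 7·(8/5)·(12/5)²/4² = 252/125 kN·m
Superposition: M = Σ M_i = -18196/3375 kN·m ≈ -5.391407 kN·m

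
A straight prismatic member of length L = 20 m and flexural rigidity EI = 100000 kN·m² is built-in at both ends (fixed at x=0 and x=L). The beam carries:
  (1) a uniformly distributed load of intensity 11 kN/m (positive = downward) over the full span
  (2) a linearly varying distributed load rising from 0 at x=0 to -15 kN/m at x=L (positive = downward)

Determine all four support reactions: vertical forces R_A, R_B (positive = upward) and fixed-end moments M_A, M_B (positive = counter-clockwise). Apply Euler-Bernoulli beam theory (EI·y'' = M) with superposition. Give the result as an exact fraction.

Load 1 — uniform load w=11 kN/m over full span:
  R_A = wL/2 = 11·20/2 = 110 kN
  M_A = wL²/12 = 11·20²/12 = 1100/3 kN·m
  R_B = wL/2 = 11·20/2 = 110 kN
  M_B = -wL²/12 = -11·20²/12 = -1100/3 kN·m
Load 2 — triangular load w₀=-15 kN/m (0→w₀ over full span):
  R_A = 3w₀L/20 = 3·(-15)·20/20 = -45 kN
  M_A = w₀L²/30 = (-15)·20²/30 = -200 kN·m
  R_B = 7w₀L/20 = 7·(-15)·20/20 = -105 kN
  M_B = -w₀L²/20 = -(-15)·20²/20 = 300 kN·m
Superposition: R_A = 65 kN, M_A = 500/3 kN·m, R_B = 5 kN, M_B = -200/3 kN·m

R_A = 65 kN, M_A = 500/3 kN·m, R_B = 5 kN, M_B = -200/3 kN·m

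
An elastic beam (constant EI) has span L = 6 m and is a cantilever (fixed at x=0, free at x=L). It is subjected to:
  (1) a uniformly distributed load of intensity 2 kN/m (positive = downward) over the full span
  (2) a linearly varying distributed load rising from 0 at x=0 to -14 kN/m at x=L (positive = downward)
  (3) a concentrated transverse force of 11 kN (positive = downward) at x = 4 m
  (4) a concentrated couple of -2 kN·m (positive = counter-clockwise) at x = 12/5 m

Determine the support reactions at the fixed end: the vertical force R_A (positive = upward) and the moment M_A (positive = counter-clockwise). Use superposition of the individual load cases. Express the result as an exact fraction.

R_A = -19 kN, M_A = -86 kN·m

Load 1 — uniform load w=2 kN/m over full span:
  R_A = wL = 2·6 = 12 kN
  M_A = wL²/2 = 2·6²/2 = 36 kN·m
Load 2 — triangular load w₀=-14 kN/m (0→w₀ over full span):
  R_A = w₀L/2 = (-14)·6/2 = -42 kN
  M_A = w₀L²/3 = (-14)·6²/3 = -168 kN·m
Load 3 — point force P=11 kN at a=4 m (b=L-a=2):
  R_A = P = 11 kN
  M_A = Pa = 11·4 = 44 kN·m
Load 4 — applied couple M₀=-2 kN·m at a=12/5 m (b=L-a=18/5):
  R_A = 0 kN
  M_A = -M₀ = -(-2) = 2 kN·m
Superposition: R_A = -19 kN, M_A = -86 kN·m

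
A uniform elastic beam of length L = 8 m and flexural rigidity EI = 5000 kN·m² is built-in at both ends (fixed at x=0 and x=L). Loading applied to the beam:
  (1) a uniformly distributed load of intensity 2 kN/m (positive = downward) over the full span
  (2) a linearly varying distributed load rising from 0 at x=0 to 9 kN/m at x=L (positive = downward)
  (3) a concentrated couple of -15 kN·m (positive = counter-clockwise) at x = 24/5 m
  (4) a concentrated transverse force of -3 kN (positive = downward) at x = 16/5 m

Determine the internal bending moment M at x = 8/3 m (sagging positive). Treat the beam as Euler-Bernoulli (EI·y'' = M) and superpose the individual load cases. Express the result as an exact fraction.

Load 1 — uniform load w=2 kN/m over full span:
  M_1 = wLx/2 - wL²/12 - wx²/2 = 2·8·(8/3)/2 - 2·8²/12 - 2·(8/3)²/2 = 32/9 kN·m
Load 2 — triangular load w₀=9 kN/m (0→w₀ over full span):
  M_2 = 3w₀Lx/20 - w₀L²/30 - w₀x³/(6L) = 3·9·8·(8/3)/20 - 9·8²/30 - 9·(8/3)³/(6·8) = 272/45 kN·m
Load 3 — applied couple M₀=-15 kN·m at a=24/5 m (b=L-a=16/5):
  M_3 = R_Ax - M_A  [x≤a] with R_A=-27/10, M_A=-24/5 = (-27/10)·(8/3) - (-24/5) = -12/5 kN·m
Load 4 — point force P=-3 kN at a=16/5 m (b=L-a=24/5):
  M_4 = Pb²(3a+b)x/L³ - Pab²/L²  [x≤a] = (-3)·(24/5)²·(3·(16/5)+(24/5))·(8/3)/8³ - (-3)·(16/5)·(24/5)²/8² = -216/125 kN·m
Superposition: M = Σ M_i = 684/125 kN·m ≈ 5.472000 kN·m

M(8/3) = 684/125 kN·m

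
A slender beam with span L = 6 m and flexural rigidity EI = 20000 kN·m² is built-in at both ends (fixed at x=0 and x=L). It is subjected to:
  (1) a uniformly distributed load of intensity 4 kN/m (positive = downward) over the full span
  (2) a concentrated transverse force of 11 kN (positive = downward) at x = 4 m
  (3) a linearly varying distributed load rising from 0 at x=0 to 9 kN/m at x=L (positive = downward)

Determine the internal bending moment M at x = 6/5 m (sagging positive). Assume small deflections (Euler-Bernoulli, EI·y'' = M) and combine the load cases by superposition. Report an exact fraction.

M(6/5) = -1297/375 kN·m

Load 1 — uniform load w=4 kN/m over full span:
  M_1 = wLx/2 - wL²/12 - wx²/2 = 4·6·(6/5)/2 - 4·6²/12 - 4·(6/5)²/2 = -12/25 kN·m
Load 2 — point force P=11 kN at a=4 m (b=L-a=2):
  M_2 = Pb²(3a+b)x/L³ - Pab²/L²  [x≤a] = 11·2²·(3·4+2)·(6/5)/6³ - 11·4·2²/6² = -22/15 kN·m
Load 3 — triangular load w₀=9 kN/m (0→w₀ over full span):
  M_3 = 3w₀Lx/20 - w₀L²/30 - w₀x³/(6L) = 3·9·6·(6/5)/20 - 9·6²/30 - 9·(6/5)³/(6·6) = -189/125 kN·m
Superposition: M = Σ M_i = -1297/375 kN·m ≈ -3.458667 kN·m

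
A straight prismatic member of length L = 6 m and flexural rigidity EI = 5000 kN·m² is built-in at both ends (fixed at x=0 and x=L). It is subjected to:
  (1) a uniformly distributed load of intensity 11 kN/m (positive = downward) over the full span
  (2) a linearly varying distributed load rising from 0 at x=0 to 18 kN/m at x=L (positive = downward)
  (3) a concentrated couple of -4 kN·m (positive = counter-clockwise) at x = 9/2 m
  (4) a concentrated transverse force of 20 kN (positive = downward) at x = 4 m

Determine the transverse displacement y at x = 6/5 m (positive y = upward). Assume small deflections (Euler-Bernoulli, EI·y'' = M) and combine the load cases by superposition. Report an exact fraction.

Load 1 — uniform load w=11 kN/m over full span:
  y_1 = -wx²(L-x)²/(24EI) = -11·(6/5)²·(6-(6/5))²/(24·5000) = -1188/390625 m
Load 2 — triangular load w₀=18 kN/m (0→w₀ over full span):
  y_2 = -w₀x²(L-x)²(x+2L)/(120LEI) = -18·(6/5)²·(6-(6/5))²·((6/5)+2·6)/(120·6·5000) = -21384/9765625 m
Load 3 — applied couple M₀=-4 kN·m at a=9/2 m (b=L-a=3/2):
  y_3 = (R_Ax³/6 - M_Ax²/2)/EI  [x≤a] with R_A=-3/4, M_A=-5/4 = ((-3/4)·(6/5)³/6 - (-5/4)·(6/5)²/2)/5000 = 171/1250000 m
Load 4 — point force P=20 kN at a=4 m (b=L-a=2):
  y_4 = -Pb²x²(3aL-(3a+b)x)/(6L³EI)  [x≤a] = -20·2²·(6/5)²·(3·4·6-(3·4+2)·(6/5))/(6·6³·5000) = -46/46875 m
Superposition: y = Σ y_i = -2847907/468750000 m ≈ -0.006076 m

y(6/5) = -2847907/468750000 m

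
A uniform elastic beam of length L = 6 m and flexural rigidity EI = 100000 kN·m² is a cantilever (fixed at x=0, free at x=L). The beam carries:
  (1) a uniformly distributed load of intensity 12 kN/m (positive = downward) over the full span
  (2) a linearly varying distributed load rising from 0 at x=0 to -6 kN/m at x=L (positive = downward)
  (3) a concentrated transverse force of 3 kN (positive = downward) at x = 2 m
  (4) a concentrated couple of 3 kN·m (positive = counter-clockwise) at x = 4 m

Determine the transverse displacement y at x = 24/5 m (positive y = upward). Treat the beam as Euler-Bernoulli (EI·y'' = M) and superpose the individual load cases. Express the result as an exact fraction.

y(24/5) = -3511481/390625000 m

Load 1 — uniform load w=12 kN/m over full span:
  y_1 = -wx²(x²-4Lx+6L²)/(24EI) = -12·(24/5)²·((24/5)²-4·6·(24/5)+6·6²)/(24·100000) = -27864/1953125 m
Load 2 — triangular load w₀=-6 kN/m (0→w₀ over full span):
  y_2 = (w₀Lx³/12-w₀L²x²/6-w₀x⁵/(120L))/EI = ((-6)·6·(24/5)³/12-(-6)·6²·(24/5)²/6-(-6)·(24/5)⁵/(120·6))/100000 = 253368/48828125 m
Load 3 — point force P=3 kN at a=2 m (b=L-a=4):
  y_3 = -Pa²(3x-a)/(6EI)  [x>a] = -3·2²·(3·(24/5)-2)/(6·100000) = -31/125000 m
Load 4 — applied couple M₀=3 kN·m at a=4 m (b=L-a=2):
  y_4 = M₀a(2x-a)/(2EI)  [x>a] = 3·4·(2·(24/5)-4)/(2·100000) = 21/62500 m
Superposition: y = Σ y_i = -3511481/390625000 m ≈ -0.008989 m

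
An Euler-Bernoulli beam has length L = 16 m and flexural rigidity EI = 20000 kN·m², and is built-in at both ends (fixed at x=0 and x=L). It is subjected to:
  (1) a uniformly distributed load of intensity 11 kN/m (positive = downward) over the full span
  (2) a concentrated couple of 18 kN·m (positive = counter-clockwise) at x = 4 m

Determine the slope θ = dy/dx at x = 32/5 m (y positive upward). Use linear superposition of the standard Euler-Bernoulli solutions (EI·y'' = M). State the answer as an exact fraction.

Load 1 — uniform load w=11 kN/m over full span:
  θ_1 = -wx(L-x)(L-2x)/(12EI) = -11·(32/5)·(16-(32/5))·(16-2·(32/5))/(12·20000) = -704/78125 rad
Load 2 — applied couple M₀=18 kN·m at a=4 m (b=L-a=12):
  θ_2 = (R_Ax²/2 - M_Ax - M₀(x-a))/EI  [x>a] with R_A=81/64, M_A=-27/8 = ((81/64)·(32/5)²/2 - (-27/8)·(32/5) - 18·((32/5)-4))/20000 = 27/125000 rad
Superposition: θ = Σ θ_i = -5497/625000 rad ≈ -0.008795 rad

θ(32/5) = -5497/625000 rad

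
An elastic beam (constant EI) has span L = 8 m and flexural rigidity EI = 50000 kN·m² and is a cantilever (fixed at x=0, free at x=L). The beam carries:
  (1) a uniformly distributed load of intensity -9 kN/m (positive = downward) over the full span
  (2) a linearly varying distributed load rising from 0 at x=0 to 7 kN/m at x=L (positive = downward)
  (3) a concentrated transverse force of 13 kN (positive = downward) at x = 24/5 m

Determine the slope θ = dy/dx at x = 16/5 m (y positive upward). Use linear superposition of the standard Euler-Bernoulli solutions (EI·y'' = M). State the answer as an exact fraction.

Load 1 — uniform load w=-9 kN/m over full span:
  θ_1 = -wx(x²-3Lx+3L²)/(6EI) = -(-9)·(16/5)·((16/5)²-3·8·(16/5)+3·8²)/(6·50000) = 4704/390625 rad
Load 2 — triangular load w₀=7 kN/m (0→w₀ over full span):
  θ_2 = (w₀Lx²/4-w₀L²x/3-w₀x⁴/(24L))/EI = (7·8·(16/5)²/4-7·8²·(16/5)/3-7·(16/5)⁴/(24·8))/50000 = -13216/1953125 rad
Load 3 — point force P=13 kN at a=24/5 m (b=L-a=16/5):
  θ_3 = -Px(2a-x)/(2EI)  [x≤a] = -13·(16/5)·(2·(24/5)-(16/5))/(2·50000) = -208/78125 rad
Superposition: θ = Σ θ_i = 5104/1953125 rad ≈ 0.002613 rad

θ(16/5) = 5104/1953125 rad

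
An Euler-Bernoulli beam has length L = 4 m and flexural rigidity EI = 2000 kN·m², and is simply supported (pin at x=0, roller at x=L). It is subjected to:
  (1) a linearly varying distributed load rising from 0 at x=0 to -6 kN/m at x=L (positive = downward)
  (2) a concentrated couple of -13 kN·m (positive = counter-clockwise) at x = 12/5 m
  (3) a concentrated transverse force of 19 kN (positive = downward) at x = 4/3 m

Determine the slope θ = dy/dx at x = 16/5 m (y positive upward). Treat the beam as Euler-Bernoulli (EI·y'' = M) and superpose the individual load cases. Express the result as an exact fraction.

θ(16/5) = 121313/50625000 rad

Load 1 — triangular load w₀=-6 kN/m (0→w₀ over full span):
  θ_1 = -w₀(7L⁴-30L²x²+15x⁴)/(360LEI) = -(-6)·(7·4⁴-30·4²·(16/5)²+15·(16/5)⁴)/(360·4·2000) = -757/234375 rad
Load 2 — applied couple M₀=-13 kN·m at a=12/5 m (b=L-a=8/5):
  θ_2 = (M₀x²/(2L)-M₀(x-a)+C₁)/EI  [x>a] with C₁=M₀(3b²-L²)/(6L)=338/75 = ((-13)·(16/5)²/(2·4)-(-13)·((16/5)-(12/5))+(338/75))/2000 = -13/15000 rad
Load 3 — point force P=19 kN at a=4/3 m (b=L-a=8/3):
  θ_3 = -Pa(2L²-6Lx+3x²+a²)/(6LEI)  [x>a] = -19·(4/3)·(2·4²-6·4·(16/5)+3·(16/5)²+(4/3)²)/(6·4·2000) = 3287/506250 rad
Superposition: θ = Σ θ_i = 121313/50625000 rad ≈ 0.002396 rad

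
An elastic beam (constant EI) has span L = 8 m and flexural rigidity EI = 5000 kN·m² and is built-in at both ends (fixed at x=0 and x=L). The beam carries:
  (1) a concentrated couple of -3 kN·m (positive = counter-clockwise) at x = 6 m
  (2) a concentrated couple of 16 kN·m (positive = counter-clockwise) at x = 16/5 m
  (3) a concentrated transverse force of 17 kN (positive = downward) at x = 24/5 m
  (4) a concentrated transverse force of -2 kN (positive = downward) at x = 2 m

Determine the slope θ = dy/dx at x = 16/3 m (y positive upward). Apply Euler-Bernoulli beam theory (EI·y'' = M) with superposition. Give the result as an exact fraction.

θ(16/3) = 8723/5625000 rad

Load 1 — applied couple M₀=-3 kN·m at a=6 m (b=L-a=2):
  θ_1 = (R_Ax²/2 - M_Ax)/EI  [x≤a] with R_A=-27/64, M_A=-15/16 = ((-27/64)·(16/3)²/2 - (-15/16)·(16/3))/5000 = -1/5000 rad
Load 2 — applied couple M₀=16 kN·m at a=16/5 m (b=L-a=24/5):
  θ_2 = (R_Ax²/2 - M_Ax - M₀(x-a))/EI  [x>a] with R_A=72/25, M_A=48/25 = ((72/25)·(16/3)²/2 - (48/25)·(16/3) - 16·((16/3)-(16/5)))/5000 = -32/46875 rad
Load 3 — point force P=17 kN at a=24/5 m (b=L-a=16/5):
  θ_3 = Pa²(L-x)(2bL-(3b+a)(L-x))/(2L³EI)  [x>a] = 17·(24/5)²·(8-(16/3))·(2·(16/5)·8-(3·(16/5)+(24/5))·(8-(16/3)))/(2·8³·5000) = 204/78125 rad
Load 4 — point force P=-2 kN at a=2 m (b=L-a=6):
  θ_4 = Pa²(L-x)(2bL-(3b+a)(L-x))/(2L³EI)  [x>a] = (-2)·2²·(8-(16/3))·(2·6·8-(3·6+2)·(8-(16/3)))/(2·8³·5000) = -1/5625 rad
Superposition: θ = Σ θ_i = 8723/5625000 rad ≈ 0.001551 rad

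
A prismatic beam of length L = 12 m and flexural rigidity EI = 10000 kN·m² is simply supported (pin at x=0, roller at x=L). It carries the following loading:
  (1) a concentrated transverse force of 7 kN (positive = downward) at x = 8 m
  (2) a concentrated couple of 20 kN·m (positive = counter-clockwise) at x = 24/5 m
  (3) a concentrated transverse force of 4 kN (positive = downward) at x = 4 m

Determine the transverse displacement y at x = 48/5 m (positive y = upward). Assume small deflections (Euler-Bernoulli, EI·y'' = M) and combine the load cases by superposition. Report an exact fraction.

Load 1 — point force P=7 kN at a=8 m (b=L-a=4):
  y_1 = -Pa(L-x)(2Lx-a²-x²)/(6LEI)  [x>a] = -7·8·(12-(48/5))·(2·12·(48/5)-8²-(48/5)²)/(6·12·10000) = -3248/234375 m
Load 2 — applied couple M₀=20 kN·m at a=24/5 m (b=L-a=36/5):
  y_2 = (M₀x³/(6L)-M₀(x-a)²/2+C₁x)/EI  [x>a] with C₁=M₀(3b²-L²)/(6L)=16/5 = (20·(48/5)³/(6·12)-20·((48/5)-(24/5))²/2+(16/5)·(48/5))/10000 = 72/15625 m
Load 3 — point force P=4 kN at a=4 m (b=L-a=8):
  y_3 = -Pa(L-x)(2Lx-a²-x²)/(6LEI)  [x>a] = -4·4·(12-(48/5))·(2·12·(48/5)-4²-(48/5)²)/(6·12·10000) = -1528/234375 m
Superposition: y = Σ y_i = -1232/78125 m ≈ -0.015770 m

y(48/5) = -1232/78125 m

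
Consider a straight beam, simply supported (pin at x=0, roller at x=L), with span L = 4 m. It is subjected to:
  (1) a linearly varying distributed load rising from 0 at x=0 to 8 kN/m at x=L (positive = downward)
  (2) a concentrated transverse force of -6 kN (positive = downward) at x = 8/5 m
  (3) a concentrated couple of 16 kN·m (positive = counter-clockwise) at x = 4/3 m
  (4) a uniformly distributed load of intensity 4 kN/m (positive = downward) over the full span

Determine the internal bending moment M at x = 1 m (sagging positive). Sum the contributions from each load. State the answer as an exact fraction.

Load 1 — triangular load w₀=8 kN/m (0→w₀ over full span):
  M_1 = w₀Lx/6 - w₀x³/(6L) = 8·4·1/6 - 8·1³/(6·4) = 5 kN·m
Load 2 — point force P=-6 kN at a=8/5 m (b=L-a=12/5):
  M_2 = Pbx/L  [x≤a] = (-6)·(12/5)·1/4 = -18/5 kN·m
Load 3 — applied couple M₀=16 kN·m at a=4/3 m (b=L-a=8/3):
  M_3 = M₀x/L  [x≤a] = 16·1/4 = 4 kN·m
Load 4 — uniform load w=4 kN/m over full span:
  M_4 = wx(L-x)/2 = 4·1·(4-1)/2 = 6 kN·m
Superposition: M = Σ M_i = 57/5 kN·m ≈ 11.400000 kN·m

M(1) = 57/5 kN·m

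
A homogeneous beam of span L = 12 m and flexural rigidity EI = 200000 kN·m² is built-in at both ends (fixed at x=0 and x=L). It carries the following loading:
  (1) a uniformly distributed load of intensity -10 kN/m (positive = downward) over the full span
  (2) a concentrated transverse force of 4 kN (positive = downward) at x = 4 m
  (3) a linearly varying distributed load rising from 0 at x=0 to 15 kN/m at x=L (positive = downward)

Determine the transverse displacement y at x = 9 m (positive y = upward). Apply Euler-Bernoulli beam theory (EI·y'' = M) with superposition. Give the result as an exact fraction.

y(9) = 803/3840000 m

Load 1 — uniform load w=-10 kN/m over full span:
  y_1 = -wx²(L-x)²/(24EI) = -(-10)·9²·(12-9)²/(24·200000) = 243/160000 m
Load 2 — point force P=4 kN at a=4 m (b=L-a=8):
  y_2 = -Pa²(L-x)²(3bL-(3b+a)(L-x))/(6L³EI)  [x>a] = -4·4²·(12-9)²·(3·8·12-(3·8+4)·(12-9))/(6·12³·200000) = -17/300000 m
Load 3 — triangular load w₀=15 kN/m (0→w₀ over full span):
  y_3 = -w₀x²(L-x)²(x+2L)/(120LEI) = -15·9²·(12-9)²·(9+2·12)/(120·12·200000) = -8019/6400000 m
Superposition: y = Σ y_i = 803/3840000 m ≈ 0.000209 m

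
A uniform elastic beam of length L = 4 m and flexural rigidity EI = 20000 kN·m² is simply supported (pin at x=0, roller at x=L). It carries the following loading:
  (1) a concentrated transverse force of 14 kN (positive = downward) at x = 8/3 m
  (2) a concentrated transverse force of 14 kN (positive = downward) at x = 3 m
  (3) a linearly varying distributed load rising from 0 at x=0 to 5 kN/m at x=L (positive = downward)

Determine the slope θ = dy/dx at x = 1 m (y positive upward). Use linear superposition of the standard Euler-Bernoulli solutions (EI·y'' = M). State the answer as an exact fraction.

Load 1 — point force P=14 kN at a=8/3 m (b=L-a=4/3):
  θ_1 = -Pb(L²-b²-3x²)/(6LEI)  [x≤a] = -14·(4/3)·(4²-(4/3)²-3·1²)/(6·4·20000) = -707/1620000 rad
Load 2 — point force P=14 kN at a=3 m (b=L-a=1):
  θ_2 = -Pb(L²-b²-3x²)/(6LEI)  [x≤a] = -14·1·(4²-1²-3·1²)/(6·4·20000) = -7/20000 rad
Load 3 — triangular load w₀=5 kN/m (0→w₀ over full span):
  θ_3 = -w₀(7L⁴-30L²x²+15x⁴)/(360LEI) = -5·(7·4⁴-30·4²·1²+15·1⁴)/(360·4·20000) = -1327/5760000 rad
Superposition: θ = Σ θ_i = -52711/51840000 rad ≈ -0.001017 rad

θ(1) = -52711/51840000 rad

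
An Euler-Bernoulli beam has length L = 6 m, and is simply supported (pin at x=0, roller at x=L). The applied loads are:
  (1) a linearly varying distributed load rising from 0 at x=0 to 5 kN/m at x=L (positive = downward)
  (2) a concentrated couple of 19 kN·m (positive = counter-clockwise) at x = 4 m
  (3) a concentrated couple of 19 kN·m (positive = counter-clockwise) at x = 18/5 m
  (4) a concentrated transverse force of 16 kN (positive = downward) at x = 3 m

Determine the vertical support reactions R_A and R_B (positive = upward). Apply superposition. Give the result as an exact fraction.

R_A = 58/3 kN, R_B = 35/3 kN

Load 1 — triangular load w₀=5 kN/m (0→w₀ over full span):
  R_A = w₀L/6 = 5·6/6 = 5 kN
  R_B = w₀L/3 = 5·6/3 = 10 kN
Load 2 — applied couple M₀=19 kN·m at a=4 m (b=L-a=2):
  R_A = M₀/L = 19/6 kN
  R_B = -M₀/L = -19/6 kN
Load 3 — applied couple M₀=19 kN·m at a=18/5 m (b=L-a=12/5):
  R_A = M₀/L = 19/6 kN
  R_B = -M₀/L = -19/6 kN
Load 4 — point force P=16 kN at a=3 m (b=L-a=3):
  R_A = Pb/L = 16·3/6 = 8 kN
  R_B = Pa/L = 16·3/6 = 8 kN
Superposition: R_A = 58/3 kN, R_B = 35/3 kN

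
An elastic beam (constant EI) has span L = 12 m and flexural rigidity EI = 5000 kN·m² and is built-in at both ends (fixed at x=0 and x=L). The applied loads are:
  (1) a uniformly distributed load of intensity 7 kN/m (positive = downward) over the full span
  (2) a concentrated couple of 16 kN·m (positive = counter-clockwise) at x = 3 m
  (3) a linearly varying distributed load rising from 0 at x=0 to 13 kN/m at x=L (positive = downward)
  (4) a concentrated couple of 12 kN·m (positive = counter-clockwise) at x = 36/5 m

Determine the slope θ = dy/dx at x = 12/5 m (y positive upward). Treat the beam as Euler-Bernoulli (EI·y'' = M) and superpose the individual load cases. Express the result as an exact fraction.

Load 1 — uniform load w=7 kN/m over full span:
  θ_1 = -wx(L-x)(L-2x)/(12EI) = -7·(12/5)·(12-(12/5))·(12-2·(12/5))/(12·5000) = -1512/78125 rad
Load 2 — applied couple M₀=16 kN·m at a=3 m (b=L-a=9):
  θ_2 = (R_Ax²/2 - M_Ax)/EI  [x≤a] with R_A=3/2, M_A=-3 = ((3/2)·(12/5)²/2 - (-3)·(12/5))/5000 = 36/15625 rad
Load 3 — triangular load w₀=13 kN/m (0→w₀ over full span):
  θ_3 = -w₀(2x(L-x)(L-2x)(x+2L)+x²(L-x)²)/(120LEI) = -13·(2·(12/5)·(12-(12/5))·(12-2·(12/5))·((12/5)+2·12)+(12/5)²·(12-(12/5))²)/(120·12·5000) = -6552/390625 rad
Load 4 — applied couple M₀=12 kN·m at a=36/5 m (b=L-a=24/5):
  θ_4 = (R_Ax²/2 - M_Ax)/EI  [x≤a] with R_A=36/25, M_A=96/25 = ((36/25)·(12/5)²/2 - (96/25)·(12/5))/5000 = -396/390625 rad
Superposition: θ = Σ θ_i = -13608/390625 rad ≈ -0.034836 rad

θ(12/5) = -13608/390625 rad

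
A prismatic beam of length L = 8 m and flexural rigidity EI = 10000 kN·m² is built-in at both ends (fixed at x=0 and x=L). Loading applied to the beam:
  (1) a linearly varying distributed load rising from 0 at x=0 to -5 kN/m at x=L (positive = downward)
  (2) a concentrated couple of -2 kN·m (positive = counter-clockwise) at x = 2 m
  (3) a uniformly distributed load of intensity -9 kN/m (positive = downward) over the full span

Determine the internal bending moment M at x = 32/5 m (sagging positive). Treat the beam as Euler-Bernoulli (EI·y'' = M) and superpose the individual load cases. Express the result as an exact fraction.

Load 1 — triangular load w₀=-5 kN/m (0→w₀ over full span):
  M_1 = 3w₀Lx/20 - w₀L²/30 - w₀x³/(6L) = 3·(-5)·8·(32/5)/20 - (-5)·8²/30 - (-5)·(32/5)³/(6·8) = -32/75 kN·m
Load 2 — applied couple M₀=-2 kN·m at a=2 m (b=L-a=6):
  M_2 = R_Ax - M_A - M₀  [x>a] with R_A=-9/32, M_A=3/8 = (-9/32)·(32/5) - (3/8) - (-2) = -7/40 kN·m
Load 3 — uniform load w=-9 kN/m over full span:
  M_3 = wLx/2 - wL²/12 - wx²/2 = (-9)·8·(32/5)/2 - (-9)·8²/12 - (-9)·(32/5)²/2 = 48/25 kN·m
Superposition: M = Σ M_i = 791/600 kN·m ≈ 1.318333 kN·m

M(32/5) = 791/600 kN·m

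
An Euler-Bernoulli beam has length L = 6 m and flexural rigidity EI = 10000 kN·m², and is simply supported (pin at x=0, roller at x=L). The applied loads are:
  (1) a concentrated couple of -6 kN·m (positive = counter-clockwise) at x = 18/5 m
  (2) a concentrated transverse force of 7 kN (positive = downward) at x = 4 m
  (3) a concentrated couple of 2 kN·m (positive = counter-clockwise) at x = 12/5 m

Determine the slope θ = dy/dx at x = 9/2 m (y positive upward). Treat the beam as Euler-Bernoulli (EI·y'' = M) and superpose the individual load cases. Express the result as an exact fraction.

θ(9/2) = 113/140625 rad

Load 1 — applied couple M₀=-6 kN·m at a=18/5 m (b=L-a=12/5):
  θ_1 = (M₀x²/(2L)-M₀(x-a)+C₁)/EI  [x>a] with C₁=M₀(3b²-L²)/(6L)=78/25 = ((-6)·(9/2)²/(2·6)-(-6)·((9/2)-(18/5))+(78/25))/10000 = -321/2000000 rad
Load 2 — point force P=7 kN at a=4 m (b=L-a=2):
  θ_2 = -Pa(2L²-6Lx+3x²+a²)/(6LEI)  [x>a] = -7·4·(2·6²-6·6·(9/2)+3·(9/2)²+4²)/(6·6·10000) = 371/360000 rad
Load 3 — applied couple M₀=2 kN·m at a=12/5 m (b=L-a=18/5):
  θ_3 = (M₀x²/(2L)-M₀(x-a)+C₁)/EI  [x>a] with C₁=M₀(3b²-L²)/(6L)=4/25 = (2·(9/2)²/(2·6)-2·((9/2)-(12/5))+(4/25))/10000 = -133/2000000 rad
Superposition: θ = Σ θ_i = 113/140625 rad ≈ 0.000804 rad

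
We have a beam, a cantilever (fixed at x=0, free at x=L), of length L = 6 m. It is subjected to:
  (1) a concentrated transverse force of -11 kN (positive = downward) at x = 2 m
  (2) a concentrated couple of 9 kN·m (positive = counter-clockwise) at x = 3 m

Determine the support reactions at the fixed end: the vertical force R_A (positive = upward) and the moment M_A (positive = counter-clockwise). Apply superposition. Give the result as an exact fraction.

R_A = -11 kN, M_A = -31 kN·m

Load 1 — point force P=-11 kN at a=2 m (b=L-a=4):
  R_A = P = (-11) = -11 kN
  M_A = Pa = (-11)·2 = -22 kN·m
Load 2 — applied couple M₀=9 kN·m at a=3 m (b=L-a=3):
  R_A = 0 kN
  M_A = -M₀ = -9 kN·m
Superposition: R_A = -11 kN, M_A = -31 kN·m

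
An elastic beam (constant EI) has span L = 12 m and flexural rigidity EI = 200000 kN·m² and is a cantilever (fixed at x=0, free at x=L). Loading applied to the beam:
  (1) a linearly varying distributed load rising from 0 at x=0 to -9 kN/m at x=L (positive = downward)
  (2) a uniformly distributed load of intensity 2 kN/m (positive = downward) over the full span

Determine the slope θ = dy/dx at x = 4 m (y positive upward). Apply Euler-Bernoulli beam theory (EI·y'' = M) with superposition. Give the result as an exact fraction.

θ(4) = 337/75000 rad

Load 1 — triangular load w₀=-9 kN/m (0→w₀ over full span):
  θ_1 = (w₀Lx²/4-w₀L²x/3-w₀x⁴/(24L))/EI = ((-9)·12·4²/4-(-9)·12²·4/3-(-9)·4⁴/(24·12))/200000 = 163/25000 rad
Load 2 — uniform load w=2 kN/m over full span:
  θ_2 = -wx(x²-3Lx+3L²)/(6EI) = -2·4·(4²-3·12·4+3·12²)/(6·200000) = -19/9375 rad
Superposition: θ = Σ θ_i = 337/75000 rad ≈ 0.004493 rad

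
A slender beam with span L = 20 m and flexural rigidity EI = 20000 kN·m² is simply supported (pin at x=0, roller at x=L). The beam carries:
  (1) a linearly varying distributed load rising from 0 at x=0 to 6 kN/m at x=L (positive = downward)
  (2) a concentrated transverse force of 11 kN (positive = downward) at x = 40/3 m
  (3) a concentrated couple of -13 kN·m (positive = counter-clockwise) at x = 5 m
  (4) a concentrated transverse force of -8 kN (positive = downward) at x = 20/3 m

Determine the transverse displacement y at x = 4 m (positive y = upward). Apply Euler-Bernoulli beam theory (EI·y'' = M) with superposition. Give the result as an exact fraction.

y(4) = -15169073/81000000 m

Load 1 — triangular load w₀=6 kN/m (0→w₀ over full span):
  y_1 = -w₀x(7L⁴-10L²x²+3x⁴)/(360LEI) = -6·4·(7·20⁴-10·20²·4²+3·4⁴)/(360·20·20000) = -2752/15625 m
Load 2 — point force P=11 kN at a=40/3 m (b=L-a=20/3):
  y_2 = -Pbx(L²-b²-x²)/(6LEI)  [x≤a] = -11·(20/3)·4·(20²-(20/3)²-4²)/(6·20·20000) = -2101/50625 m
Load 3 — applied couple M₀=-13 kN·m at a=5 m (b=L-a=15):
  y_3 = (M₀x³/(6L)+C₁x)/EI  [x≤a] with C₁=M₀(3b²-L²)/(6L)=-715/24 = ((-13)·4³/(6·20)+(-715/24)·4)/20000 = -1261/200000 m
Load 4 — point force P=-8 kN at a=20/3 m (b=L-a=40/3):
  y_4 = -Pbx(L²-b²-x²)/(6LEI)  [x≤a] = -(-8)·(40/3)·4·(20²-(40/3)²-4²)/(6·20·20000) = 1856/50625 m
Superposition: y = Σ y_i = -15169073/81000000 m ≈ -0.187273 m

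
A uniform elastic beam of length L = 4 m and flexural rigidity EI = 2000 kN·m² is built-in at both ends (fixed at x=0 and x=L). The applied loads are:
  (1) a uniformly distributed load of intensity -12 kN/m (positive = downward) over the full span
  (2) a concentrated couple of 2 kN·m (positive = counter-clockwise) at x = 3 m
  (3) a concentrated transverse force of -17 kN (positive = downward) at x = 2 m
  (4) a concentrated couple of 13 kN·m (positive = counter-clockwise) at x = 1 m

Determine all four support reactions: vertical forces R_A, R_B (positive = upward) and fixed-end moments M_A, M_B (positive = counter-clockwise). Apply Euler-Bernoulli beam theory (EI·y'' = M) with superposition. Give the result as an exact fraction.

R_A = -905/32 kN, M_A = -421/16 kN·m, R_B = -1175/32 kN, M_B = 451/16 kN·m

Load 1 — uniform load w=-12 kN/m over full span:
  R_A = wL/2 = (-12)·4/2 = -24 kN
  M_A = wL²/12 = (-12)·4²/12 = -16 kN·m
  R_B = wL/2 = (-12)·4/2 = -24 kN
  M_B = -wL²/12 = -(-12)·4²/12 = 16 kN·m
Load 2 — applied couple M₀=2 kN·m at a=3 m (b=L-a=1):
  R_A = 6M₀ab/L³ = 6·2·3·1/4³ = 9/16 kN
  M_A = M₀b(2a-b)/L² = 2·1·(2·3-1)/4² = 5/8 kN·m
  R_B = -6M₀ab/L³ = -6·2·3·1/4³ = -9/16 kN
  M_B = M₀a(2b-a)/L² = 2·3·(2·1-3)/4² = -3/8 kN·m
Load 3 — point force P=-17 kN at a=2 m (b=L-a=2):
  R_A = Pb²(3a+b)/L³ = (-17)·2²·(3·2+2)/4³ = -17/2 kN
  M_A = Pab²/L² = (-17)·2·2²/4² = -17/2 kN·m
  R_B = Pa²(a+3b)/L³ = (-17)·2²·(2+3·2)/4³ = -17/2 kN
  M_B = -Pa²b/L² = -(-17)·2²·2/4² = 17/2 kN·m
Load 4 — applied couple M₀=13 kN·m at a=1 m (b=L-a=3):
  R_A = 6M₀ab/L³ = 6·13·1·3/4³ = 117/32 kN
  M_A = M₀b(2a-b)/L² = 13·3·(2·1-3)/4² = -39/16 kN·m
  R_B = -6M₀ab/L³ = -6·13·1·3/4³ = -117/32 kN
  M_B = M₀a(2b-a)/L² = 13·1·(2·3-1)/4² = 65/16 kN·m
Superposition: R_A = -905/32 kN, M_A = -421/16 kN·m, R_B = -1175/32 kN, M_B = 451/16 kN·m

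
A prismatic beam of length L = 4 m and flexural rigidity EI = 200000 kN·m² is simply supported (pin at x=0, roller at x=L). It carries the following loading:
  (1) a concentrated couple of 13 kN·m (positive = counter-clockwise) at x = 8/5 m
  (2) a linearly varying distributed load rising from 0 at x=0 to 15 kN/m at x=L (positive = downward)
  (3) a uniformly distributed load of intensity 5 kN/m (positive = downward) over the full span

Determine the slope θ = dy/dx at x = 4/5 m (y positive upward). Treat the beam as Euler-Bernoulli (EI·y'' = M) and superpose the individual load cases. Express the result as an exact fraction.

θ(4/5) = -4567/37500000 rad

Load 1 — applied couple M₀=13 kN·m at a=8/5 m (b=L-a=12/5):
  θ_1 = (M₀x²/(2L)+C₁)/EI  [x≤a] with C₁=M₀(3b²-L²)/(6L)=52/75 = (13·(4/5)²/(2·4)+(52/75))/200000 = 13/1500000 rad
Load 2 — triangular load w₀=15 kN/m (0→w₀ over full span):
  θ_2 = -w₀(7L⁴-30L²x²+15x⁴)/(360LEI) = -15·(7·4⁴-30·4²·(4/5)²+15·(4/5)⁴)/(360·4·200000) = -91/1171875 rad
Load 3 — uniform load w=5 kN/m over full span:
  θ_3 = -w(L³-6Lx²+4x³)/(24EI) = -5·(4³-6·4·(4/5)²+4·(4/5)³)/(24·200000) = -33/625000 rad
Superposition: θ = Σ θ_i = -4567/37500000 rad ≈ -0.000122 rad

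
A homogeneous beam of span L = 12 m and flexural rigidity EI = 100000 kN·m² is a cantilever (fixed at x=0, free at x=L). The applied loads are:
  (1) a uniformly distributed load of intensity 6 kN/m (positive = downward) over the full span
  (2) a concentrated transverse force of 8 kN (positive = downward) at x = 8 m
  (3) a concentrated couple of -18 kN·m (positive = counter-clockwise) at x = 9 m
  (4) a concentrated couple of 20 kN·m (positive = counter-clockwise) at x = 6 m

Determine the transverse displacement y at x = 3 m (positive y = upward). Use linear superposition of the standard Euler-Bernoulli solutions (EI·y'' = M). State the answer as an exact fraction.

Load 1 — uniform load w=6 kN/m over full span:
  y_1 = -wx²(x²-4Lx+6L²)/(24EI) = -6·3²·(3²-4·12·3+6·12²)/(24·100000) = -6561/400000 m
Load 2 — point force P=8 kN at a=8 m (b=L-a=4):
  y_2 = -Px²(3a-x)/(6EI)  [x≤a] = -8·3²·(3·8-3)/(6·100000) = -63/25000 m
Load 3 — applied couple M₀=-18 kN·m at a=9 m (b=L-a=3):
  y_3 = M₀x²/(2EI)  [x≤a] = (-18)·3²/(2·100000) = -81/100000 m
Load 4 — applied couple M₀=20 kN·m at a=6 m (b=L-a=6):
  y_4 = M₀x²/(2EI)  [x≤a] = 20·3²/(2·100000) = 9/10000 m
Superposition: y = Σ y_i = -7533/400000 m ≈ -0.018832 m

y(3) = -7533/400000 m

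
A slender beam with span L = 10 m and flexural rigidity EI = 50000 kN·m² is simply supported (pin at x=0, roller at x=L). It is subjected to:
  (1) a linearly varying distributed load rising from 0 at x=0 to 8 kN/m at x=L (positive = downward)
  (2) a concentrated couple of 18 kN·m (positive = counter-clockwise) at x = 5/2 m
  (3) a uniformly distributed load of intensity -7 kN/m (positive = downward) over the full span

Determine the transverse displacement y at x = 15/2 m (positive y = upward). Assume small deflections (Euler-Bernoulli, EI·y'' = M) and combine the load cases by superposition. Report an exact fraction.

y(15/2) = 4889/768000 m

Load 1 — triangular load w₀=8 kN/m (0→w₀ over full span):
  y_1 = -w₀x(7L⁴-10L²x²+3x⁴)/(360LEI) = -8·(15/2)·(7·10⁴-10·10²·(15/2)²+3·(15/2)⁴)/(360·10·50000) = -119/15360 m
Load 2 — applied couple M₀=18 kN·m at a=5/2 m (b=L-a=15/2):
  y_2 = (M₀x³/(6L)-M₀(x-a)²/2+C₁x)/EI  [x>a] with C₁=M₀(3b²-L²)/(6L)=165/8 = (18·(15/2)³/(6·10)-18·((15/2)-(5/2))²/2+(165/8)·(15/2))/50000 = 9/8000 m
Load 3 — uniform load w=-7 kN/m over full span:
  y_3 = -wx(L³-2Lx²+x³)/(24EI) = -(-7)·(15/2)·(10³-2·10·(15/2)²+(15/2)³)/(24·50000) = 133/10240 m
Superposition: y = Σ y_i = 4889/768000 m ≈ 0.006366 m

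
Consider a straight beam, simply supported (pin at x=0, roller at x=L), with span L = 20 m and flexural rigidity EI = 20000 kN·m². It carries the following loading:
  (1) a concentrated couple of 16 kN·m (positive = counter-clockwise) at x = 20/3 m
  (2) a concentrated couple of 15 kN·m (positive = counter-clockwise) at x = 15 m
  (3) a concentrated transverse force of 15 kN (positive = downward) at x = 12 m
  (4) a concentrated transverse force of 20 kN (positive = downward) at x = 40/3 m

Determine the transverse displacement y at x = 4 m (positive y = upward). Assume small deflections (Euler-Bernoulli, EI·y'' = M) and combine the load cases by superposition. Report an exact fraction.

y(4) = -2319833/16200000 m

Load 1 — applied couple M₀=16 kN·m at a=20/3 m (b=L-a=40/3):
  y_1 = (M₀x³/(6L)+C₁x)/EI  [x≤a] with C₁=M₀(3b²-L²)/(6L)=160/9 = (16·4³/(6·20)+(160/9)·4)/20000 = 112/28125 m
Load 2 — applied couple M₀=15 kN·m at a=15 m (b=L-a=5):
  y_2 = (M₀x³/(6L)+C₁x)/EI  [x≤a] with C₁=M₀(3b²-L²)/(6L)=-325/8 = (15·4³/(6·20)+(-325/8)·4)/20000 = -309/40000 m
Load 3 — point force P=15 kN at a=12 m (b=L-a=8):
  y_3 = -Pbx(L²-b²-x²)/(6LEI)  [x≤a] = -15·8·4·(20²-8²-4²)/(6·20·20000) = -8/125 m
Load 4 — point force P=20 kN at a=40/3 m (b=L-a=20/3):
  y_4 = -Pbx(L²-b²-x²)/(6LEI)  [x≤a] = -20·(20/3)·4·(20²-(20/3)²-4²)/(6·20·20000) = -764/10125 m
Superposition: y = Σ y_i = -2319833/16200000 m ≈ -0.143200 m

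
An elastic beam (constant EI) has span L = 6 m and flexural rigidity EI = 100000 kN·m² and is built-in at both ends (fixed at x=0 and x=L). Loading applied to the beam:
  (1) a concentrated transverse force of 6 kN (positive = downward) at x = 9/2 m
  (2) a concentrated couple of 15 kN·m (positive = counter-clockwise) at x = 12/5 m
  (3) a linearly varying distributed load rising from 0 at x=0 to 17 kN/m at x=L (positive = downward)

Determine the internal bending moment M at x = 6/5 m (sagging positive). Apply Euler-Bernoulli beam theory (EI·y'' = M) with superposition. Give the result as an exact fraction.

Load 1 — point force P=6 kN at a=9/2 m (b=L-a=3/2):
  M_1 = Pb²(3a+b)x/L³ - Pab²/L²  [x≤a] = 6·(3/2)²·(3·(9/2)+(3/2))·(6/5)/6³ - 6·(9/2)·(3/2)²/6² = -9/16 kN·m
Load 2 — applied couple M₀=15 kN·m at a=12/5 m (b=L-a=18/5):
  M_2 = R_Ax - M_A  [x≤a] with R_A=18/5, M_A=9/5 = (18/5)·(6/5) - (9/5) = 63/25 kN·m
Load 3 — triangular load w₀=17 kN/m (0→w₀ over full span):
  M_3 = 3w₀Lx/20 - w₀L²/30 - w₀x³/(6L) = 3·17·6·(6/5)/20 - 17·6²/30 - 17·(6/5)³/(6·6) = -357/125 kN·m
Superposition: M = Σ M_i = -1797/2000 kN·m ≈ -0.898500 kN·m

M(6/5) = -1797/2000 kN·m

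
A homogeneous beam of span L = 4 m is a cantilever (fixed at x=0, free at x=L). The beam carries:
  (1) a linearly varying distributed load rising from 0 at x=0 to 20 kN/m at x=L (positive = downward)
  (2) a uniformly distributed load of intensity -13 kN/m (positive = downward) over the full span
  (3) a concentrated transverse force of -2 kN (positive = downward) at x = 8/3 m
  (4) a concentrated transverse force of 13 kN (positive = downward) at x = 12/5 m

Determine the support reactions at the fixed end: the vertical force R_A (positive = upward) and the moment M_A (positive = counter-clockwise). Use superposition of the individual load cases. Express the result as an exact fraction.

Load 1 — triangular load w₀=20 kN/m (0→w₀ over full span):
  R_A = w₀L/2 = 20·4/2 = 40 kN
  M_A = w₀L²/3 = 20·4²/3 = 320/3 kN·m
Load 2 — uniform load w=-13 kN/m over full span:
  R_A = wL = (-13)·4 = -52 kN
  M_A = wL²/2 = (-13)·4²/2 = -104 kN·m
Load 3 — point force P=-2 kN at a=8/3 m (b=L-a=4/3):
  R_A = P = (-2) = -2 kN
  M_A = Pa = (-2)·(8/3) = -16/3 kN·m
Load 4 — point force P=13 kN at a=12/5 m (b=L-a=8/5):
  R_A = P = 13 kN
  M_A = Pa = 13·(12/5) = 156/5 kN·m
Superposition: R_A = -1 kN, M_A = 428/15 kN·m

R_A = -1 kN, M_A = 428/15 kN·m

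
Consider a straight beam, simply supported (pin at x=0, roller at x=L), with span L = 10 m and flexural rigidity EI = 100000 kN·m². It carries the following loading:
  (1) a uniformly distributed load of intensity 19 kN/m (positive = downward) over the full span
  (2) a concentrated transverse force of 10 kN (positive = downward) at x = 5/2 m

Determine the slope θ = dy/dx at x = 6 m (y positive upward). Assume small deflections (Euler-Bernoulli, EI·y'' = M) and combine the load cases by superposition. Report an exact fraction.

θ(6) = 12163/4800000 rad

Load 1 — uniform load w=19 kN/m over full span:
  θ_1 = -w(L³-6Lx²+4x³)/(24EI) = -19·(10³-6·10·6²+4·6³)/(24·100000) = 703/300000 rad
Load 2 — point force P=10 kN at a=5/2 m (b=L-a=15/2):
  θ_2 = -Pa(2L²-6Lx+3x²+a²)/(6LEI)  [x>a] = -10·(5/2)·(2·10²-6·10·6+3·6²+(5/2)²)/(6·10·100000) = 61/320000 rad
Superposition: θ = Σ θ_i = 12163/4800000 rad ≈ 0.002534 rad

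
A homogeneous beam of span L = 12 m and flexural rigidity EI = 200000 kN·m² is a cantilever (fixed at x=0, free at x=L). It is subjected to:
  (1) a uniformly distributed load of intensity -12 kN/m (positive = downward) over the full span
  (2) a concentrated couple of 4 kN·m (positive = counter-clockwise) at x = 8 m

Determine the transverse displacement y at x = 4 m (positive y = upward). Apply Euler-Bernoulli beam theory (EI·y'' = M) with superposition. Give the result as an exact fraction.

y(4) = 173/6250 m

Load 1 — uniform load w=-12 kN/m over full span:
  y_1 = -wx²(x²-4Lx+6L²)/(24EI) = -(-12)·4²·(4²-4·12·4+6·12²)/(24·200000) = 86/3125 m
Load 2 — applied couple M₀=4 kN·m at a=8 m (b=L-a=4):
  y_2 = M₀x²/(2EI)  [x≤a] = 4·4²/(2·200000) = 1/6250 m
Superposition: y = Σ y_i = 173/6250 m ≈ 0.027680 m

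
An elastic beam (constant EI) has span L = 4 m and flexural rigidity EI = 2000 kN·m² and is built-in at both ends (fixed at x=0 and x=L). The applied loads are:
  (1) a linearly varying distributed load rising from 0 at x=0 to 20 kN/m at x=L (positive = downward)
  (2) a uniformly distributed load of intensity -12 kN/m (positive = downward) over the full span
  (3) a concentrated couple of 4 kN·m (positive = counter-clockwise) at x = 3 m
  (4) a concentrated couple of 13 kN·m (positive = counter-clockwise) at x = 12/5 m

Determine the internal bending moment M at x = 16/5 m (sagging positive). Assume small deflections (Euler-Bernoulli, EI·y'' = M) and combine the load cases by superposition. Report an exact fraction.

Load 1 — triangular load w₀=20 kN/m (0→w₀ over full span):
  M_1 = 3w₀Lx/20 - w₀L²/30 - w₀x³/(6L) = 3·20·4·(16/5)/20 - 20·4²/30 - 20·(16/5)³/(6·4) = 32/75 kN·m
Load 2 — uniform load w=-12 kN/m over full span:
  M_2 = wLx/2 - wL²/12 - wx²/2 = (-12)·4·(16/5)/2 - (-12)·4²/12 - (-12)·(16/5)²/2 = 16/25 kN·m
Load 3 — applied couple M₀=4 kN·m at a=3 m (b=L-a=1):
  M_3 = R_Ax - M_A - M₀  [x>a] with R_A=9/8, M_A=5/4 = (9/8)·(16/5) - (5/4) - 4 = -33/20 kN·m
Load 4 — applied couple M₀=13 kN·m at a=12/5 m (b=L-a=8/5):
  M_4 = R_Ax - M_A - M₀  [x>a] with R_A=117/25, M_A=104/25 = (117/25)·(16/5) - (104/25) - 13 = -273/125 kN·m
Superposition: M = Σ M_i = -4151/1500 kN·m ≈ -2.767333 kN·m

M(16/5) = -4151/1500 kN·m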